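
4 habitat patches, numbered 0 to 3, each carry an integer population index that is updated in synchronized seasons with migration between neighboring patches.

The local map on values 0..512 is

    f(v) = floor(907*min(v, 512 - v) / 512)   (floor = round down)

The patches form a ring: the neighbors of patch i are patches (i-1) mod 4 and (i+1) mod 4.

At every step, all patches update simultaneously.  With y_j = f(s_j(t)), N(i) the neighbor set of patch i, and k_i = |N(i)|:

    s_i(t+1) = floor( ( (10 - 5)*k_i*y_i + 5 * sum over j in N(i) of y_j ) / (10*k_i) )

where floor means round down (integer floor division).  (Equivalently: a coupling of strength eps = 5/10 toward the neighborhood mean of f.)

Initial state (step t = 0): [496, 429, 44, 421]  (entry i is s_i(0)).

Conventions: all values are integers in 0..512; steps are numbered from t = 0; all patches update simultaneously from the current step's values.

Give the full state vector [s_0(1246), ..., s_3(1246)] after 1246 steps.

Answer: [263, 262, 259, 260]
Key observation: The state at step 22, [263, 262, 259, 260], reappears at step 30: the system is in a cycle of period 8 from step 22 on.  Therefore the state at step 1246 equals the state at step 22 + ((1246 - 22) mod 8) = 22, which is [263, 262, 259, 260].

Derivation:
t=0: [496, 429, 44, 421]
t=1: [91, 99, 115, 106]
t=2: [171, 178, 192, 184]
t=3: [311, 318, 330, 323]
t=4: [347, 341, 330, 336]
t=5: [299, 304, 314, 309]
t=6: [370, 365, 356, 361]
t=7: [257, 261, 269, 265]
t=8: [445, 442, 435, 438]
t=9: [122, 125, 131, 129]
t=10: [220, 222, 228, 226]
t=11: [392, 394, 399, 398]
t=12: [208, 207, 202, 203]
t=13: [365, 364, 359, 360]
t=14: [262, 263, 268, 267]
t=15: [439, 439, 434, 435]
t=16: [130, 131, 135, 134]
t=17: [232, 233, 236, 235]
t=18: [412, 413, 416, 415]
t=19: [175, 174, 171, 172]
t=20: [308, 307, 304, 305]
t=21: [362, 363, 366, 365]
t=22: [263, 262, 259, 260]
t=23: [442, 443, 446, 445]
t=24: [122, 121, 118, 119]
t=25: [214, 213, 210, 211]
t=26: [377, 376, 373, 374]
t=27: [240, 241, 244, 243]
t=28: [426, 427, 430, 429]
t=29: [150, 149, 146, 147]
t=30: [263, 262, 259, 260]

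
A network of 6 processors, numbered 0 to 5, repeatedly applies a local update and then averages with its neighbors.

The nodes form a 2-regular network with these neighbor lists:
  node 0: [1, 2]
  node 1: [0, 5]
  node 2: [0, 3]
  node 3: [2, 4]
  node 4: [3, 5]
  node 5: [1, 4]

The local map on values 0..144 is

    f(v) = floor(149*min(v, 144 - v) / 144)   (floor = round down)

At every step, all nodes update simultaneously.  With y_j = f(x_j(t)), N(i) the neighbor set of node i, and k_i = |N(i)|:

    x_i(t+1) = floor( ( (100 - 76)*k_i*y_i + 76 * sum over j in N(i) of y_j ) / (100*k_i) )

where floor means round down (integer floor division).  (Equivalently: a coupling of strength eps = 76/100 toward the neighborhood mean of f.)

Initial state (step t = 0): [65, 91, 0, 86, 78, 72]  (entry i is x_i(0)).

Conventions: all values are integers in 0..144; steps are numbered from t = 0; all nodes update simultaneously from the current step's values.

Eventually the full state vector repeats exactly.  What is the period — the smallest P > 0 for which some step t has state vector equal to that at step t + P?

Simulating step by step:
t=0: [65, 91, 0, 86, 78, 72]
t=1: [36, 66, 48, 40, 67, 64]
t=2: [53, 55, 41, 54, 57, 67]
t=3: [50, 60, 51, 51, 61, 59]
t=4: [55, 57, 51, 56, 58, 62]
t=5: [55, 59, 55, 56, 60, 60]
t=6: [57, 59, 56, 58, 60, 61]
t=7: [58, 60, 58, 59, 61, 61]
t=8: [60, 61, 60, 61, 62, 62]
t=9: [62, 63, 62, 63, 63, 63]
t=10: [64, 64, 64, 64, 65, 65]
t=11: [66, 66, 66, 66, 66, 66]
t=12: [68, 68, 68, 68, 68, 68]
t=13: [70, 70, 70, 70, 70, 70]
t=14: [72, 72, 72, 72, 72, 72]
t=15: [74, 74, 74, 74, 74, 74]
t=16: [72, 72, 72, 72, 72, 72]

Answer: 2
Key observation: The state at step 14, [72, 72, 72, 72, 72, 72], reappears at step 16 — and no state repeats earlier — so the cycle the system enters has period 2.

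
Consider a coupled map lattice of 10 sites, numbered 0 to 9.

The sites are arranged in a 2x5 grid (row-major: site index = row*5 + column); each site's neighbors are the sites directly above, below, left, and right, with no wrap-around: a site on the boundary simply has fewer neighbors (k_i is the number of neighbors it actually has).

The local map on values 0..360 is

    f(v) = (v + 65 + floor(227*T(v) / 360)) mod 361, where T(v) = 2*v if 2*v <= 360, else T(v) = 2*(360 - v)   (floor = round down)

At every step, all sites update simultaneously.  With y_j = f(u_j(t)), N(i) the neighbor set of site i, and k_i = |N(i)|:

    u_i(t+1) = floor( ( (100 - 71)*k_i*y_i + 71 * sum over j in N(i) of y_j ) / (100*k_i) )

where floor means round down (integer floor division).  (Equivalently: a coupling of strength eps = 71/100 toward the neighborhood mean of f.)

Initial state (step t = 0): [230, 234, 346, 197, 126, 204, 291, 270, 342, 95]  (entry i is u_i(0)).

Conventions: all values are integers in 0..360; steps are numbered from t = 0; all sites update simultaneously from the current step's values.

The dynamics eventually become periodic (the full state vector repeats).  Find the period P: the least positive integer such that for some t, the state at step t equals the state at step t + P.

Simulating step by step:
t=0: [230, 234, 346, 197, 126, 204, 291, 270, 342, 95]
t=1: [99, 86, 87, 145, 237, 93, 91, 76, 131, 228]
t=2: [273, 268, 200, 93, 73, 277, 260, 194, 86, 62]
t=3: [86, 92, 141, 220, 237, 87, 92, 138, 214, 233]
t=4: [264, 210, 98, 81, 97, 264, 209, 98, 79, 98]
t=5: [93, 142, 233, 264, 271, 93, 142, 232, 264, 270]
t=6: [186, 101, 78, 90, 87, 186, 101, 78, 90, 87]
t=7: [174, 237, 259, 259, 263, 174, 237, 259, 259, 263]
t=8: [96, 94, 91, 89, 89, 96, 94, 91, 89, 89]
t=9: [280, 276, 270, 266, 266, 280, 276, 270, 266, 266]
t=10: [84, 85, 86, 87, 88, 84, 85, 86, 87, 88]
t=11: [255, 256, 259, 261, 262, 255, 256, 259, 261, 262]
t=12: [91, 90, 90, 89, 89, 91, 90, 90, 89, 89]
t=13: [269, 268, 267, 266, 266, 269, 268, 267, 266, 266]
t=14: [87, 87, 88, 88, 88, 87, 87, 88, 88, 88]
t=15: [261, 261, 262, 263, 263, 261, 261, 262, 263, 263]
t=16: [89, 89, 89, 89, 89, 89, 89, 89, 89, 89]
t=17: [266, 266, 266, 266, 266, 266, 266, 266, 266, 266]
t=18: [88, 88, 88, 88, 88, 88, 88, 88, 88, 88]
t=19: [263, 263, 263, 263, 263, 263, 263, 263, 263, 263]
t=20: [89, 89, 89, 89, 89, 89, 89, 89, 89, 89]

Answer: 4
Key observation: The state at step 16, [89, 89, 89, 89, 89, 89, 89, 89, 89, 89], reappears at step 20 — and no state repeats earlier — so the cycle the system enters has period 4.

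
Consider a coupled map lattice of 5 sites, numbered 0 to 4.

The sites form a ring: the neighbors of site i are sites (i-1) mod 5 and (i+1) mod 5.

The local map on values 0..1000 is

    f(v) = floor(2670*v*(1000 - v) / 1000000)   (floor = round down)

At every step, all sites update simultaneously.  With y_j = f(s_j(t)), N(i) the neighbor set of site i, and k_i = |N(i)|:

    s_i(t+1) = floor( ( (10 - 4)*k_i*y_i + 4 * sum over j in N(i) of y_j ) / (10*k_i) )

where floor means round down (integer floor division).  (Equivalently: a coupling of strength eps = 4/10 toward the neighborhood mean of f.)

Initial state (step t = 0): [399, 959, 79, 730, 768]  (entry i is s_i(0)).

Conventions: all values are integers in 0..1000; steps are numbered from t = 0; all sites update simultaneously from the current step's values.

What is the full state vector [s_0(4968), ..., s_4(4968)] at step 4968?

Simulating step by step:
t=0: [399, 959, 79, 730, 768]
t=1: [499, 229, 242, 449, 518]
t=2: [627, 513, 519, 627, 665]
t=3: [626, 658, 657, 626, 606]
t=4: [622, 605, 605, 622, 632]
t=5: [627, 635, 635, 627, 622]
t=6: [623, 619, 619, 623, 625]
t=7: [627, 628, 628, 627, 625]
t=8: [624, 623, 623, 624, 624]
t=9: [626, 626, 626, 626, 626]
t=10: [625, 625, 625, 625, 625]
t=11: [625, 625, 625, 625, 625]

Answer: [625, 625, 625, 625, 625]
Key observation: The state at step 10, [625, 625, 625, 625, 625], reappears at step 11: the system is in a cycle of period 1 from step 10 on.  Therefore the state at step 4968 equals the state at step 10 + ((4968 - 10) mod 1) = 10, which is [625, 625, 625, 625, 625].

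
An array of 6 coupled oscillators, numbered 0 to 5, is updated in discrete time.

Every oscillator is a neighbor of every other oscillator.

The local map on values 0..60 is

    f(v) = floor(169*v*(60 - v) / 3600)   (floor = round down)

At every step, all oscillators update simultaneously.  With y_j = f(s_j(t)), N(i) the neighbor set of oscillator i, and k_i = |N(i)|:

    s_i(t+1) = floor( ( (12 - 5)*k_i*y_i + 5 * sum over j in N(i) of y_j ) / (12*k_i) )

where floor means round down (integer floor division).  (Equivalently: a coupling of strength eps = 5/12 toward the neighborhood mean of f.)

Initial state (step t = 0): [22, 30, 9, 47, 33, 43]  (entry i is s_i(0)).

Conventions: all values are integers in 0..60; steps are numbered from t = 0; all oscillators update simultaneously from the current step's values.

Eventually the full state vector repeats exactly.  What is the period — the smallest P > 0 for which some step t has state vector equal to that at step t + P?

Simulating step by step:
t=0: [22, 30, 9, 47, 33, 43]
t=1: [36, 38, 27, 31, 37, 34]
t=2: [40, 39, 40, 41, 39, 40]
t=3: [37, 37, 37, 36, 37, 37]
t=4: [39, 39, 39, 39, 39, 39]
t=5: [38, 38, 38, 38, 38, 38]
t=6: [39, 39, 39, 39, 39, 39]

Answer: 2
Key observation: The state at step 4, [39, 39, 39, 39, 39, 39], reappears at step 6 — and no state repeats earlier — so the cycle the system enters has period 2.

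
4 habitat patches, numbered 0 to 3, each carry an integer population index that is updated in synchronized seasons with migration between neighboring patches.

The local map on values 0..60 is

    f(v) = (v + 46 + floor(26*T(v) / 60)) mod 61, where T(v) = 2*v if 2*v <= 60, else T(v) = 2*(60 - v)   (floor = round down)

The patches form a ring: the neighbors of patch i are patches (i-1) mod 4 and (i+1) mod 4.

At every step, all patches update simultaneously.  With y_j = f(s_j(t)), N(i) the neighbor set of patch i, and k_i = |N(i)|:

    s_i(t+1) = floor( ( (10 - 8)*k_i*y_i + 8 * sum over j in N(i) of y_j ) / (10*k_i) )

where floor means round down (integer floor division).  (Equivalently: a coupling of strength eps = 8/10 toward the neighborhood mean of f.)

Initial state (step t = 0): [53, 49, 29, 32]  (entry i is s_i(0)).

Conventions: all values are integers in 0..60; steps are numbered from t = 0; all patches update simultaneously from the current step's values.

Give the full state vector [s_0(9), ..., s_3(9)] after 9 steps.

Simulating step by step:
t=0: [53, 49, 29, 32]
t=1: [42, 41, 41, 41]
t=2: [42, 42, 42, 42]
t=3: [42, 42, 42, 42]
t=4: [42, 42, 42, 42]
t=5: [42, 42, 42, 42]
t=6: [42, 42, 42, 42]
t=7: [42, 42, 42, 42]
t=8: [42, 42, 42, 42]
t=9: [42, 42, 42, 42]

Answer: [42, 42, 42, 42]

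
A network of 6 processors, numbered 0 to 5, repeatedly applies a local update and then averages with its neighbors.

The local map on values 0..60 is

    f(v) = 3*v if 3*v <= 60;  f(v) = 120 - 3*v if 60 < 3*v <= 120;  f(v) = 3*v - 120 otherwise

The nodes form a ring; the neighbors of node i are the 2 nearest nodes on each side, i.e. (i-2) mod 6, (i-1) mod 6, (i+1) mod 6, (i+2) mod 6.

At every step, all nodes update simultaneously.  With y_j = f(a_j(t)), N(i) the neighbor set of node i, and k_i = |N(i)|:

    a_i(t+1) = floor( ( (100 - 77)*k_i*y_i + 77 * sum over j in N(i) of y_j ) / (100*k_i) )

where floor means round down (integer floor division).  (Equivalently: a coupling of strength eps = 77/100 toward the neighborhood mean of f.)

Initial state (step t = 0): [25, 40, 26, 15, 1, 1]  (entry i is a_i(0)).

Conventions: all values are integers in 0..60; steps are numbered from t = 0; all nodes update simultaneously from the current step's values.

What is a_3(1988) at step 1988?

Simulating step by step:
t=0: [25, 40, 26, 15, 1, 1]
t=1: [19, 25, 27, 19, 26, 18]
t=2: [47, 50, 47, 47, 49, 51]
t=3: [26, 25, 23, 26, 24, 26]
t=4: [45, 44, 45, 45, 45, 43]
t=5: [13, 13, 14, 13, 13, 13]
t=6: [39, 39, 39, 39, 39, 39]
t=7: [3, 3, 3, 3, 3, 3]
t=8: [9, 9, 9, 9, 9, 9]
t=9: [27, 27, 27, 27, 27, 27]
t=10: [39, 39, 39, 39, 39, 39]

Answer: a_3(1988) = 9
Key observation: The state at step 6, [39, 39, 39, 39, 39, 39], reappears at step 10: the system is in a cycle of period 4 from step 6 on.  Therefore the state at step 1988 equals the state at step 6 + ((1988 - 6) mod 4) = 8, which is [9, 9, 9, 9, 9, 9].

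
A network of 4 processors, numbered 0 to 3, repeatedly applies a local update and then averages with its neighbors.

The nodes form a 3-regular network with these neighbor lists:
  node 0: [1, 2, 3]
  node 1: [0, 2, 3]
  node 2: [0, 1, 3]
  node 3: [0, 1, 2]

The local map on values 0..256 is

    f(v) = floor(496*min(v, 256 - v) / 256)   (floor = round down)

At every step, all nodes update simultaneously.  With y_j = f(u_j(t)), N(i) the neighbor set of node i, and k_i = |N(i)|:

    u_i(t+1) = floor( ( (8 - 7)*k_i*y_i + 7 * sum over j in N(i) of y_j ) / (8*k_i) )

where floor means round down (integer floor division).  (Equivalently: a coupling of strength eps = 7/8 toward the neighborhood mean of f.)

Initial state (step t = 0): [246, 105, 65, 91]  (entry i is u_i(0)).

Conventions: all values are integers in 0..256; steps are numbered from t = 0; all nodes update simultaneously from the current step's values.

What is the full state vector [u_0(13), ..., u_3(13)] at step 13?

Simulating step by step:
t=0: [246, 105, 65, 91]
t=1: [149, 118, 131, 123]
t=2: [232, 228, 226, 227]
t=3: [54, 53, 52, 53]
t=4: [101, 102, 102, 102]
t=5: [196, 196, 196, 196]
t=6: [116, 116, 116, 116]
t=7: [224, 224, 224, 224]
t=8: [62, 62, 62, 62]
t=9: [120, 120, 120, 120]
t=10: [232, 232, 232, 232]
t=11: [46, 46, 46, 46]
t=12: [89, 89, 89, 89]
t=13: [172, 172, 172, 172]

Answer: [172, 172, 172, 172]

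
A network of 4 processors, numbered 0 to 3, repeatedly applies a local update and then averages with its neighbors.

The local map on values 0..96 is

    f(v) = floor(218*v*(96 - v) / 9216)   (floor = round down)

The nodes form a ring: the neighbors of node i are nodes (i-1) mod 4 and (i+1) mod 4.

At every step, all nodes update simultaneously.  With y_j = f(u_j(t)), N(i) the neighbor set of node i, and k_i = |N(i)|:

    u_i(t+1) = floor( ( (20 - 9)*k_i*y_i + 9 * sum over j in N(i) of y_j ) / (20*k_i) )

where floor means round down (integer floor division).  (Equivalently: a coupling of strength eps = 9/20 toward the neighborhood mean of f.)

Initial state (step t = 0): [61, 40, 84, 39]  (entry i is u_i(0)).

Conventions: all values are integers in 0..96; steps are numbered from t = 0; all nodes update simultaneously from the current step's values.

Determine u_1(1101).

Answer: u_1(1101) = 53
Key observation: The state at step 3, [53, 53, 53, 53], reappears at step 4: the system is in a cycle of period 1 from step 3 on.  Therefore the state at step 1101 equals the state at step 3 + ((1101 - 3) mod 1) = 3, which is [53, 53, 53, 53].

Derivation:
t=0: [61, 40, 84, 39]
t=1: [50, 45, 36, 45]
t=2: [54, 53, 52, 53]
t=3: [53, 53, 53, 53]
t=4: [53, 53, 53, 53]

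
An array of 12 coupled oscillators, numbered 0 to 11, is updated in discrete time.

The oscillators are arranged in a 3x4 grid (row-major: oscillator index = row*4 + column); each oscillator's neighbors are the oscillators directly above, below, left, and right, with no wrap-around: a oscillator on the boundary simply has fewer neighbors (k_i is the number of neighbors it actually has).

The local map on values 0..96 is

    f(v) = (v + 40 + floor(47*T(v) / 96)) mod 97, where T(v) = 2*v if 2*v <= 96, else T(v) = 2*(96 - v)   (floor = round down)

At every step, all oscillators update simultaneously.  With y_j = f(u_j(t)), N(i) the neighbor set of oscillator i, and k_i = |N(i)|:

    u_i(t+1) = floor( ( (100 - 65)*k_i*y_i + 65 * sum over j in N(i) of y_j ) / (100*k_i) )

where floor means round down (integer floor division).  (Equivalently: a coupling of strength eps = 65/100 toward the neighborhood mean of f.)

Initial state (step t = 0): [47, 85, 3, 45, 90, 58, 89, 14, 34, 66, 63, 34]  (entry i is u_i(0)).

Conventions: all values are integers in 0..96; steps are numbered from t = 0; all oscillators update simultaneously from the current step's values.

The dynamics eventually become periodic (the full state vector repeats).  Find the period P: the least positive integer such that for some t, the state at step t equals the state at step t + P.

Simulating step by step:
t=0: [47, 85, 3, 45, 90, 58, 89, 14, 34, 66, 63, 34]
t=1: [37, 39, 39, 47, 31, 38, 43, 40, 28, 31, 31, 37]
t=2: [13, 18, 25, 26, 29, 15, 20, 25, 35, 26, 11, 14]
t=3: [47, 74, 84, 89, 31, 63, 77, 82, 33, 62, 72, 72]
t=4: [26, 37, 38, 38, 19, 32, 38, 38, 16, 31, 38, 38]
t=5: [62, 30, 17, 18, 63, 20, 16, 18, 51, 21, 14, 18]
t=6: [26, 41, 57, 74, 46, 58, 72, 74, 51, 68, 72, 72]
t=7: [50, 44, 34, 38, 48, 35, 38, 38, 36, 38, 38, 38]
t=8: [35, 23, 17, 15, 27, 21, 15, 18, 23, 15, 18, 18]
t=9: [62, 65, 73, 72, 71, 79, 73, 72, 82, 76, 72, 75]
t=10: [38, 38, 38, 38, 38, 38, 38, 38, 38, 38, 38, 38]
t=11: [18, 18, 18, 18, 18, 18, 18, 18, 18, 18, 18, 18]
t=12: [75, 75, 75, 75, 75, 75, 75, 75, 75, 75, 75, 75]
t=13: [38, 38, 38, 38, 38, 38, 38, 38, 38, 38, 38, 38]

Answer: 3
Key observation: The state at step 10, [38, 38, 38, 38, 38, 38, 38, 38, 38, 38, 38, 38], reappears at step 13 — and no state repeats earlier — so the cycle the system enters has period 3.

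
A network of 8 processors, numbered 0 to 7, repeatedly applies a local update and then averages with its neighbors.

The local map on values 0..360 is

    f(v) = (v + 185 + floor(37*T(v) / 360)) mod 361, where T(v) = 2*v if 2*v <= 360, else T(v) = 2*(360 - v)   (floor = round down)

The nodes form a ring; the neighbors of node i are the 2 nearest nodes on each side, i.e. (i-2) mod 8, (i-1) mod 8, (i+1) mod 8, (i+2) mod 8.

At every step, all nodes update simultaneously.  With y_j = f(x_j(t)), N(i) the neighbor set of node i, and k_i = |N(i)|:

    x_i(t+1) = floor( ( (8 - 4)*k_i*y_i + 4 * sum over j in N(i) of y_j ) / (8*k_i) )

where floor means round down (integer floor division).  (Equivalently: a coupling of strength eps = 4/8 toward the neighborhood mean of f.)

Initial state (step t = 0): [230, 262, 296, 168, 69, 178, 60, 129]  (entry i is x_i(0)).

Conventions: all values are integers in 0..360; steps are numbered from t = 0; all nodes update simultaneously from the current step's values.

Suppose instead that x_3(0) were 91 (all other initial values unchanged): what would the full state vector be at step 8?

Simulating step by step:
t=0: [230, 262, 296, 91, 69, 178, 60, 129]
t=1: [144, 158, 160, 215, 224, 163, 219, 230]
t=2: [201, 72, 72, 49, 59, 46, 102, 97]
t=3: [172, 244, 239, 251, 260, 258, 260, 259]
t=4: [63, 85, 83, 96, 100, 102, 94, 92]
t=5: [275, 286, 286, 298, 301, 303, 294, 291]
t=6: [121, 125, 126, 132, 134, 135, 130, 128]
t=7: [333, 336, 337, 342, 344, 344, 340, 338]
t=8: [163, 164, 165, 168, 169, 169, 167, 166]

Answer: [163, 164, 165, 168, 169, 169, 167, 166]
Key observation: This trace re-runs the system from the modified initial state.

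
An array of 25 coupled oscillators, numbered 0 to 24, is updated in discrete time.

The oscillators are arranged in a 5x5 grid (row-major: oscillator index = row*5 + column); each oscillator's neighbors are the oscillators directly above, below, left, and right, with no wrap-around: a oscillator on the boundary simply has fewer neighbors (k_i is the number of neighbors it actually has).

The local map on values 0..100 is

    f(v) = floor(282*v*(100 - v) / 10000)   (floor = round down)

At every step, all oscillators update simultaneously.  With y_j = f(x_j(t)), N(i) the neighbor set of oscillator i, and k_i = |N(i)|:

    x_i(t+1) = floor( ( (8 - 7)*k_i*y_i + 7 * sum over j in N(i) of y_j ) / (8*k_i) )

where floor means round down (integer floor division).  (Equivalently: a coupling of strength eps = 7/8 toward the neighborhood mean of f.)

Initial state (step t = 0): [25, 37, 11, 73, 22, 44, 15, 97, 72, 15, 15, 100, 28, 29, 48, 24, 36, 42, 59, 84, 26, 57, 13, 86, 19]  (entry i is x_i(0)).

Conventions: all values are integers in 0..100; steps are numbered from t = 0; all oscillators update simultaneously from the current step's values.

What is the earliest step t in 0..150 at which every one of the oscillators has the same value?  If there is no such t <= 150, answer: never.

Answer: 9
Key observation: Synchronization is absorbing here: once all oscillators are equal they stay equal, and step 9 is the first all-equal step.

Derivation:
t=0: [25, 37, 11, 73, 22, 44, 15, 97, 72, 15, 15, 100, 28, 29, 48, 24, 36, 42, 59, 84, 26, 57, 13, 86, 19]  (not all equal)
t=1: [65, 41, 40, 45, 45, 44, 35, 39, 41, 55, 39, 41, 36, 61, 46, 51, 49, 56, 51, 57, 59, 52, 53, 45, 36]  (not all equal)
t=2: [67, 65, 67, 68, 69, 65, 67, 65, 68, 69, 68, 66, 67, 67, 68, 68, 69, 68, 68, 68, 69, 69, 69, 68, 68]  (not all equal)
t=3: [63, 62, 62, 61, 60, 61, 63, 62, 61, 60, 62, 61, 62, 61, 61, 60, 61, 60, 61, 61, 60, 60, 60, 60, 61]  (not all equal)
t=4: [66, 65, 66, 66, 67, 65, 66, 66, 66, 67, 66, 66, 66, 66, 67, 66, 67, 66, 67, 67, 67, 67, 67, 67, 67]  (not all equal)
t=5: [63, 63, 63, 62, 62, 63, 63, 63, 62, 62, 63, 62, 63, 62, 62, 62, 62, 62, 62, 62, 62, 62, 62, 62, 62]  (not all equal)
t=6: [65, 65, 65, 65, 66, 65, 65, 65, 65, 66, 65, 65, 65, 65, 66, 65, 66, 65, 66, 66, 66, 66, 66, 66, 66]  (not all equal)
t=7: [64, 64, 64, 63, 63, 64, 64, 64, 63, 63, 64, 63, 64, 63, 63, 63, 63, 63, 63, 63, 63, 63, 63, 63, 63]  (not all equal)
t=8: [64, 64, 64, 64, 65, 64, 64, 64, 64, 65, 64, 64, 64, 64, 65, 64, 65, 64, 65, 65, 65, 65, 65, 65, 65]  (not all equal)
t=9: [64, 64, 64, 64, 64, 64, 64, 64, 64, 64, 64, 64, 64, 64, 64, 64, 64, 64, 64, 64, 64, 64, 64, 64, 64]  (all equal)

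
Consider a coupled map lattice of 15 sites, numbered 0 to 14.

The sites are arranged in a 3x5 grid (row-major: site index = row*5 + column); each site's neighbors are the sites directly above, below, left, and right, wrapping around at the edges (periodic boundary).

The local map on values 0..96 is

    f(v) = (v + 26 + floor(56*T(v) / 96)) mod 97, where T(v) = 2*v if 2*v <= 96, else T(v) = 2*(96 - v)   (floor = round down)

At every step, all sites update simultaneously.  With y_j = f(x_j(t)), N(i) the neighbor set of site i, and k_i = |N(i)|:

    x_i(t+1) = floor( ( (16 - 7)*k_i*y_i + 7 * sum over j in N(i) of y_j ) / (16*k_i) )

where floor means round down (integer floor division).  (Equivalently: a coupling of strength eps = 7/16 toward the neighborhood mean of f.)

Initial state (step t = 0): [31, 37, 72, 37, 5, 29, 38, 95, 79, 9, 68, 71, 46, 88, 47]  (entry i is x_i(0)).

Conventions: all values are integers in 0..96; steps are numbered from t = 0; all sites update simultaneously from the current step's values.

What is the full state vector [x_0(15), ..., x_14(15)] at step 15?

Answer: [27, 26, 26, 26, 27, 27, 26, 26, 26, 27, 27, 26, 26, 26, 27]

Derivation:
t=0: [31, 37, 72, 37, 5, 29, 38, 95, 79, 9, 68, 71, 46, 88, 47]
t=1: [70, 22, 24, 17, 39, 68, 22, 24, 26, 45, 42, 24, 27, 24, 31]
t=2: [31, 69, 76, 62, 30, 32, 69, 78, 72, 38, 36, 71, 81, 78, 67]
t=3: [76, 35, 28, 36, 69, 68, 36, 28, 26, 32, 30, 26, 27, 28, 31]
t=4: [32, 24, 68, 34, 40, 40, 25, 76, 76, 78, 76, 66, 84, 77, 85]
t=5: [68, 69, 31, 12, 24, 33, 61, 33, 25, 24, 33, 40, 27, 24, 25]
t=6: [28, 34, 70, 65, 70, 14, 21, 31, 67, 69, 13, 24, 67, 76, 70]
t=7: [63, 30, 33, 29, 35, 57, 64, 69, 36, 31, 57, 60, 41, 28, 31]
t=8: [34, 61, 24, 60, 35, 37, 36, 22, 36, 67, 37, 35, 25, 70, 75]
t=9: [6, 26, 67, 30, 12, 10, 16, 59, 21, 21, 9, 16, 65, 32, 23]
t=10: [46, 66, 41, 78, 59, 49, 57, 38, 71, 66, 49, 57, 40, 82, 70]
t=11: [29, 28, 18, 27, 30, 31, 28, 16, 26, 30, 31, 29, 17, 26, 29]
t=12: [89, 84, 68, 82, 89, 91, 84, 66, 80, 89, 91, 85, 67, 80, 88]
t=13: [25, 27, 28, 27, 26, 25, 27, 29, 27, 26, 25, 26, 28, 27, 26]
t=14: [80, 83, 85, 84, 82, 80, 83, 86, 84, 82, 80, 82, 85, 84, 82]
t=15: [27, 26, 26, 26, 27, 27, 26, 26, 26, 27, 27, 26, 26, 26, 27]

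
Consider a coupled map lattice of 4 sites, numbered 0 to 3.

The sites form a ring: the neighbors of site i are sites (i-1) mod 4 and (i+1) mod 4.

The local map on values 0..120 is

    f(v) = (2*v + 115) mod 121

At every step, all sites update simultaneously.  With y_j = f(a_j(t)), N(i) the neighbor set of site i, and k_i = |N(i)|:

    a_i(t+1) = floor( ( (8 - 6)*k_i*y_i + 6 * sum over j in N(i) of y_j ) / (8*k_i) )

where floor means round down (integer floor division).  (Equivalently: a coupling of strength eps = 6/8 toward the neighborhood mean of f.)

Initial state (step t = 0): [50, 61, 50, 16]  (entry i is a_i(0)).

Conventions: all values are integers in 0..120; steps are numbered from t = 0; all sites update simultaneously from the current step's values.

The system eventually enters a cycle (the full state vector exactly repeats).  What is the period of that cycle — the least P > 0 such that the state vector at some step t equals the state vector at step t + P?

Simulating step by step:
t=0: [50, 61, 50, 16]
t=1: [76, 99, 76, 77]
t=2: [43, 36, 43, 25]
t=3: [61, 76, 61, 71]
t=4: [44, 93, 44, 90]
t=5: [62, 76, 62, 74]
t=6: [46, 94, 46, 93]
t=7: [66, 79, 66, 79]
t=8: [24, 11, 24, 11]
t=9: [22, 35, 22, 35]
t=10: [57, 44, 57, 44]
t=11: [88, 101, 88, 101]
t=12: [68, 55, 68, 55]
t=13: [80, 32, 80, 32]
t=14: [51, 39, 51, 39]
t=15: [78, 90, 78, 90]
t=16: [47, 35, 47, 35]
t=17: [70, 82, 70, 82]
t=18: [31, 19, 31, 19]
t=19: [38, 50, 38, 50]
t=20: [88, 76, 88, 76]
t=21: [31, 43, 31, 43]
t=22: [74, 62, 74, 62]
t=23: [93, 45, 93, 45]
t=24: [77, 65, 77, 65]
t=25: [9, 21, 9, 21]
t=26: [30, 18, 30, 18]
t=27: [36, 48, 36, 48]
t=28: [84, 72, 84, 72]
t=29: [23, 35, 23, 35]
t=30: [58, 46, 58, 46]
t=31: [92, 104, 92, 104]
t=32: [75, 63, 75, 63]
t=33: [95, 47, 95, 47]
t=34: [81, 69, 81, 69]
t=35: [17, 29, 17, 29]
t=36: [46, 34, 46, 34]
t=37: [68, 80, 68, 80]
t=38: [27, 15, 27, 15]
t=39: [30, 42, 30, 42]
t=40: [72, 60, 72, 60]
t=41: [89, 41, 89, 41]
t=42: [69, 57, 69, 57]
t=43: [83, 35, 83, 35]
t=44: [57, 45, 57, 45]
t=45: [90, 102, 90, 102]
t=46: [71, 59, 71, 59]
t=47: [87, 39, 87, 39]
t=48: [65, 53, 65, 53]
t=49: [75, 27, 75, 27]
t=50: [41, 29, 41, 29]
t=51: [58, 70, 58, 70]
t=52: [37, 85, 37, 85]
t=53: [49, 61, 49, 61]
t=54: [110, 98, 110, 98]
t=55: [75, 87, 75, 87]
t=56: [41, 29, 41, 29]

Answer: 6
Key observation: The state at step 50, [41, 29, 41, 29], reappears at step 56 — and no state repeats earlier — so the cycle the system enters has period 6.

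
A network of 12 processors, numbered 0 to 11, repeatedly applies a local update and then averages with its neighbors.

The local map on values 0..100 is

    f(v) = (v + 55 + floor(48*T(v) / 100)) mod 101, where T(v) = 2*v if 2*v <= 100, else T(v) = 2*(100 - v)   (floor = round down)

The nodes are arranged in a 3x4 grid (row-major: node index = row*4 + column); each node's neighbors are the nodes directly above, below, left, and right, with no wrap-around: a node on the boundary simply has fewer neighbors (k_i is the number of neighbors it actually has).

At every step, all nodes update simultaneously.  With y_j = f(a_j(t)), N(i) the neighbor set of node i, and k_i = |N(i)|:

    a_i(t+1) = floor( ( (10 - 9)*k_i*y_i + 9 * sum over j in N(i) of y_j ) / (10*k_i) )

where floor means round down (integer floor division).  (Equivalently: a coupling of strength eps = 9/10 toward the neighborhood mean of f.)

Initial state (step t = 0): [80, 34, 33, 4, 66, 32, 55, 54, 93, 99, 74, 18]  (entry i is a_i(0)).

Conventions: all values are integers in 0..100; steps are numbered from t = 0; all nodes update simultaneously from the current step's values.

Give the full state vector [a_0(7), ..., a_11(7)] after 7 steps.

Simulating step by step:
t=0: [80, 34, 33, 4, 66, 32, 55, 54, 93, 99, 74, 18]
t=1: [37, 28, 42, 37, 41, 41, 36, 66, 52, 41, 63, 55]
t=2: [21, 29, 21, 42, 37, 25, 41, 35, 35, 44, 38, 52]
t=3: [25, 59, 33, 56, 38, 25, 36, 38, 31, 19, 40, 27]
t=4: [36, 12, 40, 25, 8, 44, 20, 27, 55, 23, 39, 27]
t=5: [69, 36, 55, 17, 41, 80, 33, 31, 81, 46, 63, 16]
t=6: [31, 49, 44, 38, 50, 32, 40, 59, 40, 51, 49, 38]
t=7: [47, 26, 37, 44, 23, 43, 38, 31, 50, 34, 38, 48]

Answer: [47, 26, 37, 44, 23, 43, 38, 31, 50, 34, 38, 48]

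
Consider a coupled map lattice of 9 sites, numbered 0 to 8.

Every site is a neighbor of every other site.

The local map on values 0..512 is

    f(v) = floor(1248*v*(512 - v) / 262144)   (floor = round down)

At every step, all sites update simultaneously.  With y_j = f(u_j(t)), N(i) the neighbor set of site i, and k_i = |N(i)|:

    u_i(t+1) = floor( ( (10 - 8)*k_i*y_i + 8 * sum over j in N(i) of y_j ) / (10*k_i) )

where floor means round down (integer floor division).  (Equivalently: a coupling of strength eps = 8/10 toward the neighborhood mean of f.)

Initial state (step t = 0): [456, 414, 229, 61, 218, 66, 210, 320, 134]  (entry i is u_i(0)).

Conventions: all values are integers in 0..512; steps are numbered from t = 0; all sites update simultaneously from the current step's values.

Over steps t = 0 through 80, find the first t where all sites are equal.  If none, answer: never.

Answer: 2
Key observation: Synchronization is absorbing here: once all sites are equal they stay equal, and step 2 is the first all-equal step.

Derivation:
t=0: [456, 414, 229, 61, 218, 66, 210, 320, 134]  (not all equal)
t=1: [215, 222, 233, 216, 233, 217, 233, 232, 227]  (not all equal)
t=2: [306, 306, 306, 306, 306, 306, 306, 306, 306]  (all equal)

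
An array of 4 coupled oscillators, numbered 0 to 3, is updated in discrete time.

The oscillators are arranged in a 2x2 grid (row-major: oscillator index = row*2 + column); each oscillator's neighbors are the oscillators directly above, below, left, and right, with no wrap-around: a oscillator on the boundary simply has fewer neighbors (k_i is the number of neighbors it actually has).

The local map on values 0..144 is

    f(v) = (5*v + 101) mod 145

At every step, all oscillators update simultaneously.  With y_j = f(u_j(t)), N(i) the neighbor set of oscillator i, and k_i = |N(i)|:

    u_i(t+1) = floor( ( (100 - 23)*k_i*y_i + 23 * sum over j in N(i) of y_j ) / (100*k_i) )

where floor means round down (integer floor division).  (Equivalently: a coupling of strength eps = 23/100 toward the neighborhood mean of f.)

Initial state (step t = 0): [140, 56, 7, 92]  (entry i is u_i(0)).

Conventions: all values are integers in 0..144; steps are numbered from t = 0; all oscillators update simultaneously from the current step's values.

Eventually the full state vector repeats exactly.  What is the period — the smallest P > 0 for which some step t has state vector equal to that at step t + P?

Answer: 14
Key observation: The state at step 53, [78, 83, 83, 78], reappears at step 67 — and no state repeats earlier — so the cycle the system enters has period 14.

Derivation:
t=0: [140, 56, 7, 92]
t=1: [84, 93, 127, 123]
t=2: [82, 126, 34, 121]
t=3: [73, 27, 120, 112]
t=4: [48, 82, 106, 86]
t=5: [53, 75, 56, 88]
t=6: [73, 52, 91, 96]
t=7: [45, 58, 96, 22]
t=8: [39, 89, 12, 62]
t=9: [19, 100, 26, 107]
t=10: [51, 28, 78, 55]
t=11: [68, 91, 60, 83]
t=12: [31, 103, 95, 89]
t=13: [105, 53, 134, 105]
t=14: [49, 69, 46, 49]
t=15: [49, 21, 44, 49]
t=16: [53, 59, 36, 53]
t=17: [86, 99, 122, 86]
t=18: [90, 34, 122, 90]
t=19: [118, 123, 127, 118]
t=20: [102, 130, 34, 102]
t=21: [41, 27, 104, 41]
t=22: [27, 73, 35, 27]
t=23: [88, 44, 121, 88]
t=24: [99, 48, 121, 99]
t=25: [32, 42, 100, 32]
t=26: [94, 42, 42, 94]
t=27: [109, 47, 47, 109]
t=28: [61, 50, 50, 61]
t=29: [103, 73, 73, 103]
t=30: [34, 32, 32, 34]
t=31: [123, 118, 118, 123]
t=32: [130, 116, 116, 130]
t=33: [43, 83, 83, 43]
t=34: [38, 68, 68, 38]
t=35: [2, 4, 4, 2]
t=36: [113, 118, 118, 113]
t=37: [91, 105, 105, 91]
t=38: [103, 63, 63, 103]
t=39: [56, 105, 105, 56]
t=40: [80, 56, 56, 80]
t=41: [71, 85, 85, 71]
t=42: [37, 74, 74, 37]
t=43: [116, 60, 60, 116]
t=44: [103, 108, 108, 103]
t=45: [41, 55, 55, 41]
t=46: [32, 69, 69, 32]
t=47: [91, 35, 35, 91]
t=48: [123, 128, 128, 123]
t=49: [108, 43, 43, 108]
t=50: [52, 34, 34, 52]
t=51: [83, 113, 113, 83]
t=52: [82, 84, 84, 82]
t=53: [78, 83, 83, 78]
t=54: [61, 75, 75, 61]
t=55: [98, 58, 58, 98]
t=56: [31, 80, 80, 31]
t=57: [100, 76, 76, 100]
t=58: [26, 40, 40, 26]
t=59: [68, 28, 28, 68]
t=60: [26, 75, 75, 26]
t=61: [75, 51, 51, 75]
t=62: [46, 60, 60, 46]
t=63: [57, 94, 94, 57]
t=64: [105, 126, 126, 105]
t=65: [36, 15, 15, 36]
t=66: [111, 55, 55, 111]
t=67: [78, 83, 83, 78]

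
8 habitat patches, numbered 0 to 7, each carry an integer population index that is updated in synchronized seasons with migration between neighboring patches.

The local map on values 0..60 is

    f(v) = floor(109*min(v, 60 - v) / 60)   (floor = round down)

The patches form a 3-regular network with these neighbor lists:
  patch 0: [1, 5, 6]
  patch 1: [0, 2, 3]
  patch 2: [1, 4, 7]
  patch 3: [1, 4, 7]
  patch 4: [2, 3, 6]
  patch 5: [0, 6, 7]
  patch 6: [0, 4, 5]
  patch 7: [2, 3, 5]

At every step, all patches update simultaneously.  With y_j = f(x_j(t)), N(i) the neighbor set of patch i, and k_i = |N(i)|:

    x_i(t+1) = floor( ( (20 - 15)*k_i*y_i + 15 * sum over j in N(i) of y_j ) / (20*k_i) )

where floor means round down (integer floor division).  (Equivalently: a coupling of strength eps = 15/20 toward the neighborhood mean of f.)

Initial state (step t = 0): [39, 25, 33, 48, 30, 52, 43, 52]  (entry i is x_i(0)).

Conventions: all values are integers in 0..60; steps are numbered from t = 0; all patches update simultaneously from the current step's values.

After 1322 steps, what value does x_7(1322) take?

Answer: x_7(1322) = 47
Key observation: The state at step 21, [34, 34, 34, 34, 34, 34, 34, 34], reappears at step 25: the system is in a cycle of period 4 from step 21 on.  Therefore the state at step 1322 equals the state at step 21 + ((1322 - 21) mod 4) = 22, which is [47, 47, 47, 47, 47, 47, 47, 47].

Derivation:
t=0: [39, 25, 33, 48, 30, 52, 43, 52]
t=1: [31, 38, 40, 33, 38, 24, 34, 24]
t=2: [45, 44, 39, 42, 42, 46, 45, 42]
t=3: [27, 31, 32, 31, 32, 27, 27, 31]
t=4: [49, 50, 51, 51, 50, 49, 49, 50]
t=5: [18, 17, 17, 17, 17, 18, 18, 17]
t=6: [31, 30, 30, 30, 30, 31, 31, 30]
t=7: [52, 53, 54, 54, 53, 52, 52, 53]
t=8: [13, 11, 11, 11, 11, 13, 13, 11]
t=9: [22, 20, 19, 19, 20, 22, 22, 20]
t=10: [38, 35, 35, 35, 35, 38, 38, 35]
t=11: [40, 43, 45, 45, 43, 40, 40, 43]
t=12: [34, 30, 29, 29, 30, 34, 34, 30]
t=13: [48, 51, 53, 53, 51, 48, 48, 51]
t=14: [19, 15, 15, 15, 15, 19, 19, 15]
t=15: [32, 28, 27, 27, 28, 32, 32, 28]
t=16: [50, 49, 49, 49, 49, 50, 50, 49]
t=17: [18, 18, 19, 19, 18, 18, 18, 18]
t=18: [32, 33, 32, 32, 33, 32, 32, 33]
t=19: [49, 49, 49, 49, 49, 49, 49, 49]
t=20: [19, 19, 19, 19, 19, 19, 19, 19]
t=21: [34, 34, 34, 34, 34, 34, 34, 34]
t=22: [47, 47, 47, 47, 47, 47, 47, 47]
t=23: [23, 23, 23, 23, 23, 23, 23, 23]
t=24: [41, 41, 41, 41, 41, 41, 41, 41]
t=25: [34, 34, 34, 34, 34, 34, 34, 34]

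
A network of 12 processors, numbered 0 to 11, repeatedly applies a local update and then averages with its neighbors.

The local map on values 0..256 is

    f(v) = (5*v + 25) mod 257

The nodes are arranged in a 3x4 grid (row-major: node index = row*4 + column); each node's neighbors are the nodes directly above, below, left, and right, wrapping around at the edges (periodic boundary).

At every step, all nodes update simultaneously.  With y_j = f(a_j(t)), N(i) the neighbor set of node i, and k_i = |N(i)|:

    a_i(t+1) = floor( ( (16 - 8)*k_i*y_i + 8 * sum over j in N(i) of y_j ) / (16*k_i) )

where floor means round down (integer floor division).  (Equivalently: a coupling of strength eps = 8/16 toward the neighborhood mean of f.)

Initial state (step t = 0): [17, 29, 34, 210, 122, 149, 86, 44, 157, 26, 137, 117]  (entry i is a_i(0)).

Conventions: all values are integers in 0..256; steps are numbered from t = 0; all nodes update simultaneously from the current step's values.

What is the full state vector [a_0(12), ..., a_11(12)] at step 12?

Simulating step by step:
t=0: [17, 29, 34, 210, 122, 149, 86, 44, 157, 26, 137, 117]
t=1: [102, 174, 173, 104, 141, 208, 210, 180, 79, 160, 178, 113]
t=2: [77, 90, 102, 61, 154, 73, 80, 123, 127, 85, 109, 99]
t=3: [134, 171, 74, 74, 81, 141, 126, 96, 120, 165, 76, 53]
t=4: [156, 131, 136, 144, 181, 170, 164, 184, 113, 112, 122, 97]
t=5: [96, 133, 169, 197, 128, 110, 110, 176, 102, 93, 134, 201]
t=6: [197, 168, 131, 179, 133, 108, 89, 123, 89, 171, 139, 72]
t=7: [198, 117, 165, 156, 166, 99, 175, 146, 188, 125, 180, 150]
t=8: [173, 106, 91, 88, 127, 58, 124, 151, 155, 124, 120, 79]
t=9: [112, 86, 172, 168, 99, 85, 115, 85, 84, 95, 136, 126]
t=10: [96, 176, 128, 111, 83, 163, 129, 137, 151, 217, 168, 153]
t=11: [173, 135, 131, 109, 156, 103, 141, 151, 71, 79, 98, 55]
t=12: [109, 152, 140, 70, 51, 87, 133, 48, 106, 123, 74, 45]

Answer: [109, 152, 140, 70, 51, 87, 133, 48, 106, 123, 74, 45]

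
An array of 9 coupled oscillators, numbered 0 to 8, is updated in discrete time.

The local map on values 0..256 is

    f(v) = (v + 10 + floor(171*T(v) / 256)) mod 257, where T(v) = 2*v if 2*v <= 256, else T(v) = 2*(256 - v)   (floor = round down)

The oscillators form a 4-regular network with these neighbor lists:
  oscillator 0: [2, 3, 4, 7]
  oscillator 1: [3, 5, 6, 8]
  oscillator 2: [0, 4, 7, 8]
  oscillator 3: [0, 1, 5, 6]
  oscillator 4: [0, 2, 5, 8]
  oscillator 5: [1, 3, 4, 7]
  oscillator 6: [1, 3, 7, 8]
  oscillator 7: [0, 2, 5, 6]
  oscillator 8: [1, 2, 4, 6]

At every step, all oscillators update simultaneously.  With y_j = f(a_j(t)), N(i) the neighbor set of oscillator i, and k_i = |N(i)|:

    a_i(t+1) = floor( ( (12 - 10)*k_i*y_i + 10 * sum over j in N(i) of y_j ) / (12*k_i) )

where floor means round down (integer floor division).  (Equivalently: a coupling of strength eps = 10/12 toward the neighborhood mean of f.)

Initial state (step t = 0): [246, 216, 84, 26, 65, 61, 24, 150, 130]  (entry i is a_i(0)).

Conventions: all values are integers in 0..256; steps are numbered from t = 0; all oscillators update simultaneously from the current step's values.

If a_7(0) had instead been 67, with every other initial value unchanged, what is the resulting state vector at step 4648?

Answer: [45, 45, 45, 45, 45, 45, 45, 45, 45]
Key observation: The state at step 30, [21, 21, 21, 21, 21, 21, 21, 21, 21], reappears at step 35: the system is in a cycle of period 5 from step 30 on.  Therefore the state at step 4648 equals the state at step 30 + ((4648 - 30) mod 5) = 33, which is [45, 45, 45, 45, 45, 45, 45, 45, 45].

Derivation:
t=0: [246, 216, 84, 26, 65, 61, 24, 67, 130]
t=1: [127, 74, 115, 64, 114, 112, 75, 118, 103]
t=2: [55, 157, 75, 116, 72, 83, 159, 60, 126]
t=3: [134, 72, 137, 92, 149, 115, 61, 143, 100]
t=4: [83, 163, 87, 120, 82, 106, 169, 63, 128]
t=5: [159, 32, 163, 64, 131, 89, 65, 120, 111]
t=6: [65, 128, 35, 131, 72, 104, 86, 101, 71]
t=7: [144, 151, 173, 148, 171, 151, 143, 189, 139]
t=8: [38, 45, 39, 45, 42, 40, 42, 41, 41]
t=9: [105, 108, 103, 107, 102, 109, 109, 102, 107]
t=10: [198, 4, 198, 57, 148, 105, 54, 149, 106]
t=11: [58, 114, 29, 115, 72, 94, 65, 100, 47]
t=12: [132, 113, 155, 118, 148, 134, 110, 168, 110]
t=13: [40, 22, 36, 30, 38, 34, 20, 37, 24]
t=14: [93, 70, 91, 77, 89, 84, 72, 87, 75]
t=15: [213, 186, 212, 194, 211, 199, 188, 209, 195]
t=16: [24, 29, 24, 28, 25, 27, 28, 25, 27]
t=17: [68, 74, 68, 73, 69, 72, 73, 69, 71]
t=18: [171, 178, 170, 177, 172, 176, 177, 173, 175]
t=19: [36, 35, 36, 35, 36, 35, 35, 36, 36]
t=20: [93, 91, 94, 91, 93, 92, 92, 92, 92]
t=21: [225, 223, 226, 223, 226, 223, 223, 225, 225]
t=22: [19, 19, 19, 19, 19, 19, 19, 19, 19]
t=23: [54, 54, 54, 54, 54, 54, 54, 54, 54]
t=24: [136, 136, 136, 136, 136, 136, 136, 136, 136]
t=25: [49, 49, 49, 49, 49, 49, 49, 49, 49]
t=26: [124, 124, 124, 124, 124, 124, 124, 124, 124]
t=27: [42, 42, 42, 42, 42, 42, 42, 42, 42]
t=28: [108, 108, 108, 108, 108, 108, 108, 108, 108]
t=29: [5, 5, 5, 5, 5, 5, 5, 5, 5]
t=30: [21, 21, 21, 21, 21, 21, 21, 21, 21]
t=31: [59, 59, 59, 59, 59, 59, 59, 59, 59]
t=32: [147, 147, 147, 147, 147, 147, 147, 147, 147]
t=33: [45, 45, 45, 45, 45, 45, 45, 45, 45]
t=34: [115, 115, 115, 115, 115, 115, 115, 115, 115]
t=35: [21, 21, 21, 21, 21, 21, 21, 21, 21]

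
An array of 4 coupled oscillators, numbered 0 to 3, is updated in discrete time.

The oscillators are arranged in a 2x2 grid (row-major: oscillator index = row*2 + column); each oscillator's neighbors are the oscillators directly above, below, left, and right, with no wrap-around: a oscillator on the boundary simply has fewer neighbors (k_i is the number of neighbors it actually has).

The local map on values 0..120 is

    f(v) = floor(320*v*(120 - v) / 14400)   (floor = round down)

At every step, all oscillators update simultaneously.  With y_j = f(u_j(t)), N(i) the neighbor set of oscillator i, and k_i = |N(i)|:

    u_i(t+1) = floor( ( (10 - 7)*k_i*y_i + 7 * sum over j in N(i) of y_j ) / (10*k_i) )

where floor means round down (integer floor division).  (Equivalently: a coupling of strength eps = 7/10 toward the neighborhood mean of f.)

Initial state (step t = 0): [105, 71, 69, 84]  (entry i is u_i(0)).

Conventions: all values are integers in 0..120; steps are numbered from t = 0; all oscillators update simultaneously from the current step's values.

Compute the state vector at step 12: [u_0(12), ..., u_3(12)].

Simulating step by step:
t=0: [105, 71, 69, 84]
t=1: [64, 58, 59, 74]
t=2: [79, 77, 77, 77]
t=3: [72, 72, 72, 73]
t=4: [76, 76, 76, 76]
t=5: [74, 74, 74, 74]
t=6: [75, 75, 75, 75]
t=7: [75, 75, 75, 75]
t=8: [75, 75, 75, 75]
t=9: [75, 75, 75, 75]
t=10: [75, 75, 75, 75]
t=11: [75, 75, 75, 75]
t=12: [75, 75, 75, 75]

Answer: [75, 75, 75, 75]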